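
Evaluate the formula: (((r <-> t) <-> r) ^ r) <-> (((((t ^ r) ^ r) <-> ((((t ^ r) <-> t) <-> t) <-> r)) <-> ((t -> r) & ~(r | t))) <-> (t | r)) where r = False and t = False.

r <-> t = False <-> False = True
(r <-> t) <-> r = True <-> False = False
((r <-> t) <-> r) ^ r = False ^ False = False
t ^ r = False ^ False = False
(t ^ r) ^ r = False ^ False = False
t ^ r = False ^ False = False
(t ^ r) <-> t = False <-> False = True
((t ^ r) <-> t) <-> t = True <-> False = False
(((t ^ r) <-> t) <-> t) <-> r = False <-> False = True
((t ^ r) ^ r) <-> ((((t ^ r) <-> t) <-> t) <-> r) = False <-> True = False
t -> r = False -> False = True
r | t = False | False = False
~(r | t) = ~False = True
(t -> r) & ~(r | t) = True & True = True
(((t ^ r) ^ r) <-> ((((t ^ r) <-> t) <-> t) <-> r)) <-> ((t -> r) & ~(r | t)) = False <-> True = False
t | r = False | False = False
((((t ^ r) ^ r) <-> ((((t ^ r) <-> t) <-> t) <-> r)) <-> ((t -> r) & ~(r | t))) <-> (t | r) = False <-> False = True
(((r <-> t) <-> r) ^ r) <-> (((((t ^ r) ^ r) <-> ((((t ^ r) <-> t) <-> t) <-> r)) <-> ((t -> r) & ~(r | t))) <-> (t | r)) = False <-> True = False

False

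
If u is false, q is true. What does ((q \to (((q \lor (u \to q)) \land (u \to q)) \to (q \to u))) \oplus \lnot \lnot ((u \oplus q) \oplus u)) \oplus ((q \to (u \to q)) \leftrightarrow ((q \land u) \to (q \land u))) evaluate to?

F

Substituting u=F, q=T:
u \to q = F \to T = T
q \lor (u \to q) = T \lor T = T
u \to q = F \to T = T
(q \lor (u \to q)) \land (u \to q) = T \land T = T
q \to u = T \to F = F
((q \lor (u \to q)) \land (u \to q)) \to (q \to u) = T \to F = F
q \to (((q \lor (u \to q)) \land (u \to q)) \to (q \to u)) = T \to F = F
u \oplus q = F \oplus T = T
(u \oplus q) \oplus u = T \oplus F = T
\lnot ((u \oplus q) \oplus u) = \lnot T = F
\lnot \lnot ((u \oplus q) \oplus u) = \lnot F = T
(q \to (((q \lor (u \to q)) \land (u \to q)) \to (q \to u))) \oplus \lnot \lnot ((u \oplus q) \oplus u) = F \oplus T = T
u \to q = F \to T = T
q \to (u \to q) = T \to T = T
q \land u = T \land F = F
q \land u = T \land F = F
(q \land u) \to (q \land u) = F \to F = T
(q \to (u \to q)) \leftrightarrow ((q \land u) \to (q \land u)) = T \leftrightarrow T = T
((q \to (((q \lor (u \to q)) \land (u \to q)) \to (q \to u))) \oplus \lnot \lnot ((u \oplus q) \oplus u)) \oplus ((q \to (u \to q)) \leftrightarrow ((q \land u) \to (q \land u))) = T \oplus T = F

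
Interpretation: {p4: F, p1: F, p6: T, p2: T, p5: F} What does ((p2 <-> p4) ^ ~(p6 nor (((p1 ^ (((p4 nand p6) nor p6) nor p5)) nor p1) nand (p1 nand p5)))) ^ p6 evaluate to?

F

p2 <-> p4 = T <-> F = F
p4 nand p6 = F nand T = T
(p4 nand p6) nor p6 = T nor T = F
((p4 nand p6) nor p6) nor p5 = F nor F = T
p1 ^ (((p4 nand p6) nor p6) nor p5) = F ^ T = T
(p1 ^ (((p4 nand p6) nor p6) nor p5)) nor p1 = T nor F = F
p1 nand p5 = F nand F = T
((p1 ^ (((p4 nand p6) nor p6) nor p5)) nor p1) nand (p1 nand p5) = F nand T = T
p6 nor (((p1 ^ (((p4 nand p6) nor p6) nor p5)) nor p1) nand (p1 nand p5)) = T nor T = F
~(p6 nor (((p1 ^ (((p4 nand p6) nor p6) nor p5)) nor p1) nand (p1 nand p5))) = ~F = T
(p2 <-> p4) ^ ~(p6 nor (((p1 ^ (((p4 nand p6) nor p6) nor p5)) nor p1) nand (p1 nand p5))) = F ^ T = T
((p2 <-> p4) ^ ~(p6 nor (((p1 ^ (((p4 nand p6) nor p6) nor p5)) nor p1) nand (p1 nand p5)))) ^ p6 = T ^ T = F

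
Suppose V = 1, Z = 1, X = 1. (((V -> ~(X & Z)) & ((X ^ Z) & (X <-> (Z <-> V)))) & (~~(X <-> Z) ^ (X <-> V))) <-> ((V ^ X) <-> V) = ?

X & Z = 1 & 1 = 1
~(X & Z) = ~1 = 0
V -> ~(X & Z) = 1 -> 0 = 0
X ^ Z = 1 ^ 1 = 0
Z <-> V = 1 <-> 1 = 1
X <-> (Z <-> V) = 1 <-> 1 = 1
(X ^ Z) & (X <-> (Z <-> V)) = 0 & 1 = 0
(V -> ~(X & Z)) & ((X ^ Z) & (X <-> (Z <-> V))) = 0 & 0 = 0
X <-> Z = 1 <-> 1 = 1
~(X <-> Z) = ~1 = 0
~~(X <-> Z) = ~0 = 1
X <-> V = 1 <-> 1 = 1
~~(X <-> Z) ^ (X <-> V) = 1 ^ 1 = 0
((V -> ~(X & Z)) & ((X ^ Z) & (X <-> (Z <-> V)))) & (~~(X <-> Z) ^ (X <-> V)) = 0 & 0 = 0
V ^ X = 1 ^ 1 = 0
(V ^ X) <-> V = 0 <-> 1 = 0
(((V -> ~(X & Z)) & ((X ^ Z) & (X <-> (Z <-> V)))) & (~~(X <-> Z) ^ (X <-> V))) <-> ((V ^ X) <-> V) = 0 <-> 0 = 1

1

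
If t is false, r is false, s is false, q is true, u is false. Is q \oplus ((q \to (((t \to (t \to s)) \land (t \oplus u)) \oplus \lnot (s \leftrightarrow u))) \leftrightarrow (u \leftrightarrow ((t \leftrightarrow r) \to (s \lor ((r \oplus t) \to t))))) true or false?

\text{False}

t \to s = \text{False} \to \text{False} = \text{True}
t \to (t \to s) = \text{False} \to \text{True} = \text{True}
t \oplus u = \text{False} \oplus \text{False} = \text{False}
(t \to (t \to s)) \land (t \oplus u) = \text{True} \land \text{False} = \text{False}
s \leftrightarrow u = \text{False} \leftrightarrow \text{False} = \text{True}
\lnot (s \leftrightarrow u) = \lnot \text{True} = \text{False}
((t \to (t \to s)) \land (t \oplus u)) \oplus \lnot (s \leftrightarrow u) = \text{False} \oplus \text{False} = \text{False}
q \to (((t \to (t \to s)) \land (t \oplus u)) \oplus \lnot (s \leftrightarrow u)) = \text{True} \to \text{False} = \text{False}
t \leftrightarrow r = \text{False} \leftrightarrow \text{False} = \text{True}
r \oplus t = \text{False} \oplus \text{False} = \text{False}
(r \oplus t) \to t = \text{False} \to \text{False} = \text{True}
s \lor ((r \oplus t) \to t) = \text{False} \lor \text{True} = \text{True}
(t \leftrightarrow r) \to (s \lor ((r \oplus t) \to t)) = \text{True} \to \text{True} = \text{True}
u \leftrightarrow ((t \leftrightarrow r) \to (s \lor ((r \oplus t) \to t))) = \text{False} \leftrightarrow \text{True} = \text{False}
(q \to (((t \to (t \to s)) \land (t \oplus u)) \oplus \lnot (s \leftrightarrow u))) \leftrightarrow (u \leftrightarrow ((t \leftrightarrow r) \to (s \lor ((r \oplus t) \to t)))) = \text{False} \leftrightarrow \text{False} = \text{True}
q \oplus ((q \to (((t \to (t \to s)) \land (t \oplus u)) \oplus \lnot (s \leftrightarrow u))) \leftrightarrow (u \leftrightarrow ((t \leftrightarrow r) \to (s \lor ((r \oplus t) \to t))))) = \text{True} \oplus \text{True} = \text{False}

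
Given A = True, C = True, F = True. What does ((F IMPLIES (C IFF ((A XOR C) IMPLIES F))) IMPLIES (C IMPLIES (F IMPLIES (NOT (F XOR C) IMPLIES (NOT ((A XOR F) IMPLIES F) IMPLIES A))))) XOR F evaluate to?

A XOR C = True XOR True = False
(A XOR C) IMPLIES F = False IMPLIES True = True
C IFF ((A XOR C) IMPLIES F) = True IFF True = True
F IMPLIES (C IFF ((A XOR C) IMPLIES F)) = True IMPLIES True = True
F XOR C = True XOR True = False
NOT (F XOR C) = NOT False = True
A XOR F = True XOR True = False
(A XOR F) IMPLIES F = False IMPLIES True = True
NOT ((A XOR F) IMPLIES F) = NOT True = False
NOT ((A XOR F) IMPLIES F) IMPLIES A = False IMPLIES True = True
NOT (F XOR C) IMPLIES (NOT ((A XOR F) IMPLIES F) IMPLIES A) = True IMPLIES True = True
F IMPLIES (NOT (F XOR C) IMPLIES (NOT ((A XOR F) IMPLIES F) IMPLIES A)) = True IMPLIES True = True
C IMPLIES (F IMPLIES (NOT (F XOR C) IMPLIES (NOT ((A XOR F) IMPLIES F) IMPLIES A))) = True IMPLIES True = True
(F IMPLIES (C IFF ((A XOR C) IMPLIES F))) IMPLIES (C IMPLIES (F IMPLIES (NOT (F XOR C) IMPLIES (NOT ((A XOR F) IMPLIES F) IMPLIES A)))) = True IMPLIES True = True
((F IMPLIES (C IFF ((A XOR C) IMPLIES F))) IMPLIES (C IMPLIES (F IMPLIES (NOT (F XOR C) IMPLIES (NOT ((A XOR F) IMPLIES F) IMPLIES A))))) XOR F = True XOR True = False

False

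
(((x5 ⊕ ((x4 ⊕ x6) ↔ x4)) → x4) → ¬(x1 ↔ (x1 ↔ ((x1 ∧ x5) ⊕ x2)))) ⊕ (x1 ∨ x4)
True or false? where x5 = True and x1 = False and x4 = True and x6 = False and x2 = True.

x4 ⊕ x6 = True ⊕ False = True
(x4 ⊕ x6) ↔ x4 = True ↔ True = True
x5 ⊕ ((x4 ⊕ x6) ↔ x4) = True ⊕ True = False
(x5 ⊕ ((x4 ⊕ x6) ↔ x4)) → x4 = False → True = True
x1 ∧ x5 = False ∧ True = False
(x1 ∧ x5) ⊕ x2 = False ⊕ True = True
x1 ↔ ((x1 ∧ x5) ⊕ x2) = False ↔ True = False
x1 ↔ (x1 ↔ ((x1 ∧ x5) ⊕ x2)) = False ↔ False = True
¬(x1 ↔ (x1 ↔ ((x1 ∧ x5) ⊕ x2))) = ¬True = False
((x5 ⊕ ((x4 ⊕ x6) ↔ x4)) → x4) → ¬(x1 ↔ (x1 ↔ ((x1 ∧ x5) ⊕ x2))) = True → False = False
x1 ∨ x4 = False ∨ True = True
(((x5 ⊕ ((x4 ⊕ x6) ↔ x4)) → x4) → ¬(x1 ↔ (x1 ↔ ((x1 ∧ x5) ⊕ x2)))) ⊕ (x1 ∨ x4) = False ⊕ True = True

True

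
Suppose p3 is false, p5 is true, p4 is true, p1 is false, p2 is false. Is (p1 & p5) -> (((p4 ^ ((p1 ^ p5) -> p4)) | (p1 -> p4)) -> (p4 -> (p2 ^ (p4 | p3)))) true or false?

Substituting p3=False, p5=True, p4=True, p1=False, p2=False:
p1 & p5 = False & True = False
p1 ^ p5 = False ^ True = True
(p1 ^ p5) -> p4 = True -> True = True
p4 ^ ((p1 ^ p5) -> p4) = True ^ True = False
p1 -> p4 = False -> True = True
(p4 ^ ((p1 ^ p5) -> p4)) | (p1 -> p4) = False | True = True
p4 | p3 = True | False = True
p2 ^ (p4 | p3) = False ^ True = True
p4 -> (p2 ^ (p4 | p3)) = True -> True = True
((p4 ^ ((p1 ^ p5) -> p4)) | (p1 -> p4)) -> (p4 -> (p2 ^ (p4 | p3))) = True -> True = True
(p1 & p5) -> (((p4 ^ ((p1 ^ p5) -> p4)) | (p1 -> p4)) -> (p4 -> (p2 ^ (p4 | p3)))) = False -> True = True

True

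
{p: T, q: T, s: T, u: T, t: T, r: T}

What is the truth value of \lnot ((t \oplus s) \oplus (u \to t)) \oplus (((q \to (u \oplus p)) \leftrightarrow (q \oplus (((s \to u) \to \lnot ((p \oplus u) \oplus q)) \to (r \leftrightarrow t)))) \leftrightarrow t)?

T

t \oplus s = T \oplus T = F
u \to t = T \to T = T
(t \oplus s) \oplus (u \to t) = F \oplus T = T
\lnot ((t \oplus s) \oplus (u \to t)) = \lnot T = F
u \oplus p = T \oplus T = F
q \to (u \oplus p) = T \to F = F
s \to u = T \to T = T
p \oplus u = T \oplus T = F
(p \oplus u) \oplus q = F \oplus T = T
\lnot ((p \oplus u) \oplus q) = \lnot T = F
(s \to u) \to \lnot ((p \oplus u) \oplus q) = T \to F = F
r \leftrightarrow t = T \leftrightarrow T = T
((s \to u) \to \lnot ((p \oplus u) \oplus q)) \to (r \leftrightarrow t) = F \to T = T
q \oplus (((s \to u) \to \lnot ((p \oplus u) \oplus q)) \to (r \leftrightarrow t)) = T \oplus T = F
(q \to (u \oplus p)) \leftrightarrow (q \oplus (((s \to u) \to \lnot ((p \oplus u) \oplus q)) \to (r \leftrightarrow t))) = F \leftrightarrow F = T
((q \to (u \oplus p)) \leftrightarrow (q \oplus (((s \to u) \to \lnot ((p \oplus u) \oplus q)) \to (r \leftrightarrow t)))) \leftrightarrow t = T \leftrightarrow T = T
\lnot ((t \oplus s) \oplus (u \to t)) \oplus (((q \to (u \oplus p)) \leftrightarrow (q \oplus (((s \to u) \to \lnot ((p \oplus u) \oplus q)) \to (r \leftrightarrow t)))) \leftrightarrow t) = F \oplus T = T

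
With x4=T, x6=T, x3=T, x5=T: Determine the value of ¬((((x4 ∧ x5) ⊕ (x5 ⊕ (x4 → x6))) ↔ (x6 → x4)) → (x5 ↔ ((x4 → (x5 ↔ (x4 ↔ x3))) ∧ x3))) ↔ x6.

x4 ∧ x5 = T ∧ T = T
x4 → x6 = T → T = T
x5 ⊕ (x4 → x6) = T ⊕ T = F
(x4 ∧ x5) ⊕ (x5 ⊕ (x4 → x6)) = T ⊕ F = T
x6 → x4 = T → T = T
((x4 ∧ x5) ⊕ (x5 ⊕ (x4 → x6))) ↔ (x6 → x4) = T ↔ T = T
x4 ↔ x3 = T ↔ T = T
x5 ↔ (x4 ↔ x3) = T ↔ T = T
x4 → (x5 ↔ (x4 ↔ x3)) = T → T = T
(x4 → (x5 ↔ (x4 ↔ x3))) ∧ x3 = T ∧ T = T
x5 ↔ ((x4 → (x5 ↔ (x4 ↔ x3))) ∧ x3) = T ↔ T = T
(((x4 ∧ x5) ⊕ (x5 ⊕ (x4 → x6))) ↔ (x6 → x4)) → (x5 ↔ ((x4 → (x5 ↔ (x4 ↔ x3))) ∧ x3)) = T → T = T
¬((((x4 ∧ x5) ⊕ (x5 ⊕ (x4 → x6))) ↔ (x6 → x4)) → (x5 ↔ ((x4 → (x5 ↔ (x4 ↔ x3))) ∧ x3))) = ¬T = F
¬((((x4 ∧ x5) ⊕ (x5 ⊕ (x4 → x6))) ↔ (x6 → x4)) → (x5 ↔ ((x4 → (x5 ↔ (x4 ↔ x3))) ∧ x3))) ↔ x6 = F ↔ T = F

F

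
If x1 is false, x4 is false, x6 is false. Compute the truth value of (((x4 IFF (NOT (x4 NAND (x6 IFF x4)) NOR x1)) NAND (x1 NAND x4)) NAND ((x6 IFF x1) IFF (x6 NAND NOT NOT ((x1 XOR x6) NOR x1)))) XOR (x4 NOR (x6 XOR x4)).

Substituting x1=F, x4=F, x6=F:
x6 IFF x4 = F IFF F = T
x4 NAND (x6 IFF x4) = F NAND T = T
NOT (x4 NAND (x6 IFF x4)) = NOT T = F
NOT (x4 NAND (x6 IFF x4)) NOR x1 = F NOR F = T
x4 IFF (NOT (x4 NAND (x6 IFF x4)) NOR x1) = F IFF T = F
x1 NAND x4 = F NAND F = T
(x4 IFF (NOT (x4 NAND (x6 IFF x4)) NOR x1)) NAND (x1 NAND x4) = F NAND T = T
x6 IFF x1 = F IFF F = T
x1 XOR x6 = F XOR F = F
(x1 XOR x6) NOR x1 = F NOR F = T
NOT ((x1 XOR x6) NOR x1) = NOT T = F
NOT NOT ((x1 XOR x6) NOR x1) = NOT F = T
x6 NAND NOT NOT ((x1 XOR x6) NOR x1) = F NAND T = T
(x6 IFF x1) IFF (x6 NAND NOT NOT ((x1 XOR x6) NOR x1)) = T IFF T = T
((x4 IFF (NOT (x4 NAND (x6 IFF x4)) NOR x1)) NAND (x1 NAND x4)) NAND ((x6 IFF x1) IFF (x6 NAND NOT NOT ((x1 XOR x6) NOR x1))) = T NAND T = F
x6 XOR x4 = F XOR F = F
x4 NOR (x6 XOR x4) = F NOR F = T
(((x4 IFF (NOT (x4 NAND (x6 IFF x4)) NOR x1)) NAND (x1 NAND x4)) NAND ((x6 IFF x1) IFF (x6 NAND NOT NOT ((x1 XOR x6) NOR x1)))) XOR (x4 NOR (x6 XOR x4)) = F XOR T = T

T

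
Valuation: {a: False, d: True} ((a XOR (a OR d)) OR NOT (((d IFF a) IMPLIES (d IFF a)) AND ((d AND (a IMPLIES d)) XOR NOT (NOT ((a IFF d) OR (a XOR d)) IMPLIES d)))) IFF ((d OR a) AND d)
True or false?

a OR d = False OR True = True
a XOR (a OR d) = False XOR True = True
d IFF a = True IFF False = False
d IFF a = True IFF False = False
(d IFF a) IMPLIES (d IFF a) = False IMPLIES False = True
a IMPLIES d = False IMPLIES True = True
d AND (a IMPLIES d) = True AND True = True
a IFF d = False IFF True = False
a XOR d = False XOR True = True
(a IFF d) OR (a XOR d) = False OR True = True
NOT ((a IFF d) OR (a XOR d)) = NOT True = False
NOT ((a IFF d) OR (a XOR d)) IMPLIES d = False IMPLIES True = True
NOT (NOT ((a IFF d) OR (a XOR d)) IMPLIES d) = NOT True = False
(d AND (a IMPLIES d)) XOR NOT (NOT ((a IFF d) OR (a XOR d)) IMPLIES d) = True XOR False = True
((d IFF a) IMPLIES (d IFF a)) AND ((d AND (a IMPLIES d)) XOR NOT (NOT ((a IFF d) OR (a XOR d)) IMPLIES d)) = True AND True = True
NOT (((d IFF a) IMPLIES (d IFF a)) AND ((d AND (a IMPLIES d)) XOR NOT (NOT ((a IFF d) OR (a XOR d)) IMPLIES d))) = NOT True = False
(a XOR (a OR d)) OR NOT (((d IFF a) IMPLIES (d IFF a)) AND ((d AND (a IMPLIES d)) XOR NOT (NOT ((a IFF d) OR (a XOR d)) IMPLIES d))) = True OR False = True
d OR a = True OR False = True
(d OR a) AND d = True AND True = True
((a XOR (a OR d)) OR NOT (((d IFF a) IMPLIES (d IFF a)) AND ((d AND (a IMPLIES d)) XOR NOT (NOT ((a IFF d) OR (a XOR d)) IMPLIES d)))) IFF ((d OR a) AND d) = True IFF True = True

True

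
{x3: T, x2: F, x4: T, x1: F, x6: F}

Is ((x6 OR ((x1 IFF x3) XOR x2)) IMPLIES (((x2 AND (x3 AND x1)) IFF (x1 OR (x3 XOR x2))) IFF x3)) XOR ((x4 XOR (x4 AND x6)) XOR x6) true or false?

F

x1 IFF x3 = F IFF T = F
(x1 IFF x3) XOR x2 = F XOR F = F
x6 OR ((x1 IFF x3) XOR x2) = F OR F = F
x3 AND x1 = T AND F = F
x2 AND (x3 AND x1) = F AND F = F
x3 XOR x2 = T XOR F = T
x1 OR (x3 XOR x2) = F OR T = T
(x2 AND (x3 AND x1)) IFF (x1 OR (x3 XOR x2)) = F IFF T = F
((x2 AND (x3 AND x1)) IFF (x1 OR (x3 XOR x2))) IFF x3 = F IFF T = F
(x6 OR ((x1 IFF x3) XOR x2)) IMPLIES (((x2 AND (x3 AND x1)) IFF (x1 OR (x3 XOR x2))) IFF x3) = F IMPLIES F = T
x4 AND x6 = T AND F = F
x4 XOR (x4 AND x6) = T XOR F = T
(x4 XOR (x4 AND x6)) XOR x6 = T XOR F = T
((x6 OR ((x1 IFF x3) XOR x2)) IMPLIES (((x2 AND (x3 AND x1)) IFF (x1 OR (x3 XOR x2))) IFF x3)) XOR ((x4 XOR (x4 AND x6)) XOR x6) = T XOR T = F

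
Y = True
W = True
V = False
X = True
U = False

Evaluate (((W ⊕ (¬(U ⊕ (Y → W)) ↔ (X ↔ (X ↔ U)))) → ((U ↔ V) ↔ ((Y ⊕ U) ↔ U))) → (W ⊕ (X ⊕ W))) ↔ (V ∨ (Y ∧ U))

Y → W = True → True = True
U ⊕ (Y → W) = False ⊕ True = True
¬(U ⊕ (Y → W)) = ¬True = False
X ↔ U = True ↔ False = False
X ↔ (X ↔ U) = True ↔ False = False
¬(U ⊕ (Y → W)) ↔ (X ↔ (X ↔ U)) = False ↔ False = True
W ⊕ (¬(U ⊕ (Y → W)) ↔ (X ↔ (X ↔ U))) = True ⊕ True = False
U ↔ V = False ↔ False = True
Y ⊕ U = True ⊕ False = True
(Y ⊕ U) ↔ U = True ↔ False = False
(U ↔ V) ↔ ((Y ⊕ U) ↔ U) = True ↔ False = False
(W ⊕ (¬(U ⊕ (Y → W)) ↔ (X ↔ (X ↔ U)))) → ((U ↔ V) ↔ ((Y ⊕ U) ↔ U)) = False → False = True
X ⊕ W = True ⊕ True = False
W ⊕ (X ⊕ W) = True ⊕ False = True
((W ⊕ (¬(U ⊕ (Y → W)) ↔ (X ↔ (X ↔ U)))) → ((U ↔ V) ↔ ((Y ⊕ U) ↔ U))) → (W ⊕ (X ⊕ W)) = True → True = True
Y ∧ U = True ∧ False = False
V ∨ (Y ∧ U) = False ∨ False = False
(((W ⊕ (¬(U ⊕ (Y → W)) ↔ (X ↔ (X ↔ U)))) → ((U ↔ V) ↔ ((Y ⊕ U) ↔ U))) → (W ⊕ (X ⊕ W))) ↔ (V ∨ (Y ∧ U)) = True ↔ False = False

False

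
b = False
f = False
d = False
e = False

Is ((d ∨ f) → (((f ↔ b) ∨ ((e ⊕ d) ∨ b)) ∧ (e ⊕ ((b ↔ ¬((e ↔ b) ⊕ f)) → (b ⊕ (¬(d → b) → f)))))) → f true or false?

d ∨ f = False ∨ False = False
f ↔ b = False ↔ False = True
e ⊕ d = False ⊕ False = False
(e ⊕ d) ∨ b = False ∨ False = False
(f ↔ b) ∨ ((e ⊕ d) ∨ b) = True ∨ False = True
e ↔ b = False ↔ False = True
(e ↔ b) ⊕ f = True ⊕ False = True
¬((e ↔ b) ⊕ f) = ¬True = False
b ↔ ¬((e ↔ b) ⊕ f) = False ↔ False = True
d → b = False → False = True
¬(d → b) = ¬True = False
¬(d → b) → f = False → False = True
b ⊕ (¬(d → b) → f) = False ⊕ True = True
(b ↔ ¬((e ↔ b) ⊕ f)) → (b ⊕ (¬(d → b) → f)) = True → True = True
e ⊕ ((b ↔ ¬((e ↔ b) ⊕ f)) → (b ⊕ (¬(d → b) → f))) = False ⊕ True = True
((f ↔ b) ∨ ((e ⊕ d) ∨ b)) ∧ (e ⊕ ((b ↔ ¬((e ↔ b) ⊕ f)) → (b ⊕ (¬(d → b) → f)))) = True ∧ True = True
(d ∨ f) → (((f ↔ b) ∨ ((e ⊕ d) ∨ b)) ∧ (e ⊕ ((b ↔ ¬((e ↔ b) ⊕ f)) → (b ⊕ (¬(d → b) → f))))) = False → True = True
((d ∨ f) → (((f ↔ b) ∨ ((e ⊕ d) ∨ b)) ∧ (e ⊕ ((b ↔ ¬((e ↔ b) ⊕ f)) → (b ⊕ (¬(d → b) → f)))))) → f = True → False = False

False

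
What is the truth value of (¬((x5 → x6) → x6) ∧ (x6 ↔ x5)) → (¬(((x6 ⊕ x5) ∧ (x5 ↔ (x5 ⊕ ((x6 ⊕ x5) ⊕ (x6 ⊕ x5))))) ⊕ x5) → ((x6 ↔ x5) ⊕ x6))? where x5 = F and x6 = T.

x5 → x6 = F → T = T
(x5 → x6) → x6 = T → T = T
¬((x5 → x6) → x6) = ¬T = F
x6 ↔ x5 = T ↔ F = F
¬((x5 → x6) → x6) ∧ (x6 ↔ x5) = F ∧ F = F
x6 ⊕ x5 = T ⊕ F = T
x6 ⊕ x5 = T ⊕ F = T
x6 ⊕ x5 = T ⊕ F = T
(x6 ⊕ x5) ⊕ (x6 ⊕ x5) = T ⊕ T = F
x5 ⊕ ((x6 ⊕ x5) ⊕ (x6 ⊕ x5)) = F ⊕ F = F
x5 ↔ (x5 ⊕ ((x6 ⊕ x5) ⊕ (x6 ⊕ x5))) = F ↔ F = T
(x6 ⊕ x5) ∧ (x5 ↔ (x5 ⊕ ((x6 ⊕ x5) ⊕ (x6 ⊕ x5)))) = T ∧ T = T
((x6 ⊕ x5) ∧ (x5 ↔ (x5 ⊕ ((x6 ⊕ x5) ⊕ (x6 ⊕ x5))))) ⊕ x5 = T ⊕ F = T
¬(((x6 ⊕ x5) ∧ (x5 ↔ (x5 ⊕ ((x6 ⊕ x5) ⊕ (x6 ⊕ x5))))) ⊕ x5) = ¬T = F
x6 ↔ x5 = T ↔ F = F
(x6 ↔ x5) ⊕ x6 = F ⊕ T = T
¬(((x6 ⊕ x5) ∧ (x5 ↔ (x5 ⊕ ((x6 ⊕ x5) ⊕ (x6 ⊕ x5))))) ⊕ x5) → ((x6 ↔ x5) ⊕ x6) = F → T = T
(¬((x5 → x6) → x6) ∧ (x6 ↔ x5)) → (¬(((x6 ⊕ x5) ∧ (x5 ↔ (x5 ⊕ ((x6 ⊕ x5) ⊕ (x6 ⊕ x5))))) ⊕ x5) → ((x6 ↔ x5) ⊕ x6)) = F → T = T

T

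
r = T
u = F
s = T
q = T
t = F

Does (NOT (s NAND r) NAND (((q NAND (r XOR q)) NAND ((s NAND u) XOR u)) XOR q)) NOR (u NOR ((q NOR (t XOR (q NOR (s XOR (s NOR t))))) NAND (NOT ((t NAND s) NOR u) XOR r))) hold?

T

s NAND r = T NAND T = F
NOT (s NAND r) = NOT F = T
r XOR q = T XOR T = F
q NAND (r XOR q) = T NAND F = T
s NAND u = T NAND F = T
(s NAND u) XOR u = T XOR F = T
(q NAND (r XOR q)) NAND ((s NAND u) XOR u) = T NAND T = F
((q NAND (r XOR q)) NAND ((s NAND u) XOR u)) XOR q = F XOR T = T
NOT (s NAND r) NAND (((q NAND (r XOR q)) NAND ((s NAND u) XOR u)) XOR q) = T NAND T = F
s NOR t = T NOR F = F
s XOR (s NOR t) = T XOR F = T
q NOR (s XOR (s NOR t)) = T NOR T = F
t XOR (q NOR (s XOR (s NOR t))) = F XOR F = F
q NOR (t XOR (q NOR (s XOR (s NOR t)))) = T NOR F = F
t NAND s = F NAND T = T
(t NAND s) NOR u = T NOR F = F
NOT ((t NAND s) NOR u) = NOT F = T
NOT ((t NAND s) NOR u) XOR r = T XOR T = F
(q NOR (t XOR (q NOR (s XOR (s NOR t))))) NAND (NOT ((t NAND s) NOR u) XOR r) = F NAND F = T
u NOR ((q NOR (t XOR (q NOR (s XOR (s NOR t))))) NAND (NOT ((t NAND s) NOR u) XOR r)) = F NOR T = F
(NOT (s NAND r) NAND (((q NAND (r XOR q)) NAND ((s NAND u) XOR u)) XOR q)) NOR (u NOR ((q NOR (t XOR (q NOR (s XOR (s NOR t))))) NAND (NOT ((t NAND s) NOR u) XOR r))) = F NOR F = T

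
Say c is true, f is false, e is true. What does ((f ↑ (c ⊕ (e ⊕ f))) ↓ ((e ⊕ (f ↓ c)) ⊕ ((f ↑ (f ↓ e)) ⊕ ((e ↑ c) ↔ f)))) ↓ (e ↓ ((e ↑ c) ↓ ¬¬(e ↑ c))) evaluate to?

T

e ⊕ f = T ⊕ F = T
c ⊕ (e ⊕ f) = T ⊕ T = F
f ↑ (c ⊕ (e ⊕ f)) = F ↑ F = T
f ↓ c = F ↓ T = F
e ⊕ (f ↓ c) = T ⊕ F = T
f ↓ e = F ↓ T = F
f ↑ (f ↓ e) = F ↑ F = T
e ↑ c = T ↑ T = F
(e ↑ c) ↔ f = F ↔ F = T
(f ↑ (f ↓ e)) ⊕ ((e ↑ c) ↔ f) = T ⊕ T = F
(e ⊕ (f ↓ c)) ⊕ ((f ↑ (f ↓ e)) ⊕ ((e ↑ c) ↔ f)) = T ⊕ F = T
(f ↑ (c ⊕ (e ⊕ f))) ↓ ((e ⊕ (f ↓ c)) ⊕ ((f ↑ (f ↓ e)) ⊕ ((e ↑ c) ↔ f))) = T ↓ T = F
e ↑ c = T ↑ T = F
e ↑ c = T ↑ T = F
¬(e ↑ c) = ¬F = T
¬¬(e ↑ c) = ¬T = F
(e ↑ c) ↓ ¬¬(e ↑ c) = F ↓ F = T
e ↓ ((e ↑ c) ↓ ¬¬(e ↑ c)) = T ↓ T = F
((f ↑ (c ⊕ (e ⊕ f))) ↓ ((e ⊕ (f ↓ c)) ⊕ ((f ↑ (f ↓ e)) ⊕ ((e ↑ c) ↔ f)))) ↓ (e ↓ ((e ↑ c) ↓ ¬¬(e ↑ c))) = F ↓ F = T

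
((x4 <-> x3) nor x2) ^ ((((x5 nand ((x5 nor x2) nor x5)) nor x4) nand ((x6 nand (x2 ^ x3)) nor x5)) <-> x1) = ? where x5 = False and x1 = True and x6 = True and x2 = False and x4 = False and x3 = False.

x4 <-> x3 = False <-> False = True
(x4 <-> x3) nor x2 = True nor False = False
x5 nor x2 = False nor False = True
(x5 nor x2) nor x5 = True nor False = False
x5 nand ((x5 nor x2) nor x5) = False nand False = True
(x5 nand ((x5 nor x2) nor x5)) nor x4 = True nor False = False
x2 ^ x3 = False ^ False = False
x6 nand (x2 ^ x3) = True nand False = True
(x6 nand (x2 ^ x3)) nor x5 = True nor False = False
((x5 nand ((x5 nor x2) nor x5)) nor x4) nand ((x6 nand (x2 ^ x3)) nor x5) = False nand False = True
(((x5 nand ((x5 nor x2) nor x5)) nor x4) nand ((x6 nand (x2 ^ x3)) nor x5)) <-> x1 = True <-> True = True
((x4 <-> x3) nor x2) ^ ((((x5 nand ((x5 nor x2) nor x5)) nor x4) nand ((x6 nand (x2 ^ x3)) nor x5)) <-> x1) = False ^ True = True

True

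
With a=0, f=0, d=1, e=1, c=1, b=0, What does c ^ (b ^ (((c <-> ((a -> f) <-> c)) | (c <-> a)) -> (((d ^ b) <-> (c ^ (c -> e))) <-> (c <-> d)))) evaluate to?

Substituting a=0, f=0, d=1, e=1, c=1, b=0:
a -> f = 0 -> 0 = 1
(a -> f) <-> c = 1 <-> 1 = 1
c <-> ((a -> f) <-> c) = 1 <-> 1 = 1
c <-> a = 1 <-> 0 = 0
(c <-> ((a -> f) <-> c)) | (c <-> a) = 1 | 0 = 1
d ^ b = 1 ^ 0 = 1
c -> e = 1 -> 1 = 1
c ^ (c -> e) = 1 ^ 1 = 0
(d ^ b) <-> (c ^ (c -> e)) = 1 <-> 0 = 0
c <-> d = 1 <-> 1 = 1
((d ^ b) <-> (c ^ (c -> e))) <-> (c <-> d) = 0 <-> 1 = 0
((c <-> ((a -> f) <-> c)) | (c <-> a)) -> (((d ^ b) <-> (c ^ (c -> e))) <-> (c <-> d)) = 1 -> 0 = 0
b ^ (((c <-> ((a -> f) <-> c)) | (c <-> a)) -> (((d ^ b) <-> (c ^ (c -> e))) <-> (c <-> d))) = 0 ^ 0 = 0
c ^ (b ^ (((c <-> ((a -> f) <-> c)) | (c <-> a)) -> (((d ^ b) <-> (c ^ (c -> e))) <-> (c <-> d)))) = 1 ^ 0 = 1

1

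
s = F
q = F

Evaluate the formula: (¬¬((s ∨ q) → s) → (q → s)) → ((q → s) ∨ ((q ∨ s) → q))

T

Substituting s=F, q=F:
s ∨ q = F ∨ F = F
(s ∨ q) → s = F → F = T
¬((s ∨ q) → s) = ¬T = F
¬¬((s ∨ q) → s) = ¬F = T
q → s = F → F = T
¬¬((s ∨ q) → s) → (q → s) = T → T = T
q → s = F → F = T
q ∨ s = F ∨ F = F
(q ∨ s) → q = F → F = T
(q → s) ∨ ((q ∨ s) → q) = T ∨ T = T
(¬¬((s ∨ q) → s) → (q → s)) → ((q → s) ∨ ((q ∨ s) → q)) = T → T = T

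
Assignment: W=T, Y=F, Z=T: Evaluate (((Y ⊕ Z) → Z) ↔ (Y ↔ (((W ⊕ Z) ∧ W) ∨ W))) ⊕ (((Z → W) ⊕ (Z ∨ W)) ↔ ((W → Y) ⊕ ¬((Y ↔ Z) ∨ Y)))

F

Substituting W=T, Y=F, Z=T:
Y ⊕ Z = F ⊕ T = T
(Y ⊕ Z) → Z = T → T = T
W ⊕ Z = T ⊕ T = F
(W ⊕ Z) ∧ W = F ∧ T = F
((W ⊕ Z) ∧ W) ∨ W = F ∨ T = T
Y ↔ (((W ⊕ Z) ∧ W) ∨ W) = F ↔ T = F
((Y ⊕ Z) → Z) ↔ (Y ↔ (((W ⊕ Z) ∧ W) ∨ W)) = T ↔ F = F
Z → W = T → T = T
Z ∨ W = T ∨ T = T
(Z → W) ⊕ (Z ∨ W) = T ⊕ T = F
W → Y = T → F = F
Y ↔ Z = F ↔ T = F
(Y ↔ Z) ∨ Y = F ∨ F = F
¬((Y ↔ Z) ∨ Y) = ¬F = T
(W → Y) ⊕ ¬((Y ↔ Z) ∨ Y) = F ⊕ T = T
((Z → W) ⊕ (Z ∨ W)) ↔ ((W → Y) ⊕ ¬((Y ↔ Z) ∨ Y)) = F ↔ T = F
(((Y ⊕ Z) → Z) ↔ (Y ↔ (((W ⊕ Z) ∧ W) ∨ W))) ⊕ (((Z → W) ⊕ (Z ∨ W)) ↔ ((W → Y) ⊕ ¬((Y ↔ Z) ∨ Y))) = F ⊕ F = F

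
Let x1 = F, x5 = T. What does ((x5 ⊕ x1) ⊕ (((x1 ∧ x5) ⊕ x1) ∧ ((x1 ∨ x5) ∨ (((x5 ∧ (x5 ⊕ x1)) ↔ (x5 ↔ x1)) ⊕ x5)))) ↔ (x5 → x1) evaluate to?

F

x5 ⊕ x1 = T ⊕ F = T
x1 ∧ x5 = F ∧ T = F
(x1 ∧ x5) ⊕ x1 = F ⊕ F = F
x1 ∨ x5 = F ∨ T = T
x5 ⊕ x1 = T ⊕ F = T
x5 ∧ (x5 ⊕ x1) = T ∧ T = T
x5 ↔ x1 = T ↔ F = F
(x5 ∧ (x5 ⊕ x1)) ↔ (x5 ↔ x1) = T ↔ F = F
((x5 ∧ (x5 ⊕ x1)) ↔ (x5 ↔ x1)) ⊕ x5 = F ⊕ T = T
(x1 ∨ x5) ∨ (((x5 ∧ (x5 ⊕ x1)) ↔ (x5 ↔ x1)) ⊕ x5) = T ∨ T = T
((x1 ∧ x5) ⊕ x1) ∧ ((x1 ∨ x5) ∨ (((x5 ∧ (x5 ⊕ x1)) ↔ (x5 ↔ x1)) ⊕ x5)) = F ∧ T = F
(x5 ⊕ x1) ⊕ (((x1 ∧ x5) ⊕ x1) ∧ ((x1 ∨ x5) ∨ (((x5 ∧ (x5 ⊕ x1)) ↔ (x5 ↔ x1)) ⊕ x5))) = T ⊕ F = T
x5 → x1 = T → F = F
((x5 ⊕ x1) ⊕ (((x1 ∧ x5) ⊕ x1) ∧ ((x1 ∨ x5) ∨ (((x5 ∧ (x5 ⊕ x1)) ↔ (x5 ↔ x1)) ⊕ x5)))) ↔ (x5 → x1) = T ↔ F = F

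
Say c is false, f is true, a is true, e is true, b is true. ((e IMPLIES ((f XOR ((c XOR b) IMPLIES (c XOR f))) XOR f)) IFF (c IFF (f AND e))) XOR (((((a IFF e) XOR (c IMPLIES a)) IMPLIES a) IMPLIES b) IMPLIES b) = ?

Substituting c=F, f=T, a=T, e=T, b=T:
c XOR b = F XOR T = T
c XOR f = F XOR T = T
(c XOR b) IMPLIES (c XOR f) = T IMPLIES T = T
f XOR ((c XOR b) IMPLIES (c XOR f)) = T XOR T = F
(f XOR ((c XOR b) IMPLIES (c XOR f))) XOR f = F XOR T = T
e IMPLIES ((f XOR ((c XOR b) IMPLIES (c XOR f))) XOR f) = T IMPLIES T = T
f AND e = T AND T = T
c IFF (f AND e) = F IFF T = F
(e IMPLIES ((f XOR ((c XOR b) IMPLIES (c XOR f))) XOR f)) IFF (c IFF (f AND e)) = T IFF F = F
a IFF e = T IFF T = T
c IMPLIES a = F IMPLIES T = T
(a IFF e) XOR (c IMPLIES a) = T XOR T = F
((a IFF e) XOR (c IMPLIES a)) IMPLIES a = F IMPLIES T = T
(((a IFF e) XOR (c IMPLIES a)) IMPLIES a) IMPLIES b = T IMPLIES T = T
((((a IFF e) XOR (c IMPLIES a)) IMPLIES a) IMPLIES b) IMPLIES b = T IMPLIES T = T
((e IMPLIES ((f XOR ((c XOR b) IMPLIES (c XOR f))) XOR f)) IFF (c IFF (f AND e))) XOR (((((a IFF e) XOR (c IMPLIES a)) IMPLIES a) IMPLIES b) IMPLIES b) = F XOR T = T

T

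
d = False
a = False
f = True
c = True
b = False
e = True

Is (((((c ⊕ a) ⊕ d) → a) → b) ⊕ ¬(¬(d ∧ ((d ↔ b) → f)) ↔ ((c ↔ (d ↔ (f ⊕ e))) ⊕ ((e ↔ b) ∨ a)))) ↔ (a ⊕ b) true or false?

Substituting d=False, a=False, f=True, c=True, b=False, e=True:
c ⊕ a = True ⊕ False = True
(c ⊕ a) ⊕ d = True ⊕ False = True
((c ⊕ a) ⊕ d) → a = True → False = False
(((c ⊕ a) ⊕ d) → a) → b = False → False = True
d ↔ b = False ↔ False = True
(d ↔ b) → f = True → True = True
d ∧ ((d ↔ b) → f) = False ∧ True = False
¬(d ∧ ((d ↔ b) → f)) = ¬False = True
f ⊕ e = True ⊕ True = False
d ↔ (f ⊕ e) = False ↔ False = True
c ↔ (d ↔ (f ⊕ e)) = True ↔ True = True
e ↔ b = True ↔ False = False
(e ↔ b) ∨ a = False ∨ False = False
(c ↔ (d ↔ (f ⊕ e))) ⊕ ((e ↔ b) ∨ a) = True ⊕ False = True
¬(d ∧ ((d ↔ b) → f)) ↔ ((c ↔ (d ↔ (f ⊕ e))) ⊕ ((e ↔ b) ∨ a)) = True ↔ True = True
¬(¬(d ∧ ((d ↔ b) → f)) ↔ ((c ↔ (d ↔ (f ⊕ e))) ⊕ ((e ↔ b) ∨ a))) = ¬True = False
((((c ⊕ a) ⊕ d) → a) → b) ⊕ ¬(¬(d ∧ ((d ↔ b) → f)) ↔ ((c ↔ (d ↔ (f ⊕ e))) ⊕ ((e ↔ b) ∨ a))) = True ⊕ False = True
a ⊕ b = False ⊕ False = False
(((((c ⊕ a) ⊕ d) → a) → b) ⊕ ¬(¬(d ∧ ((d ↔ b) → f)) ↔ ((c ↔ (d ↔ (f ⊕ e))) ⊕ ((e ↔ b) ∨ a)))) ↔ (a ⊕ b) = True ↔ False = False

False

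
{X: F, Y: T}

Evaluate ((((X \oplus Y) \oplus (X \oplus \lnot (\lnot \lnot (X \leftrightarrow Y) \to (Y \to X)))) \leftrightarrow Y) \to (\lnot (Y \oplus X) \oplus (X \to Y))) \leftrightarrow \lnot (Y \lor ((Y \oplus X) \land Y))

F

X \oplus Y = F \oplus T = T
X \leftrightarrow Y = F \leftrightarrow T = F
\lnot (X \leftrightarrow Y) = \lnot F = T
\lnot \lnot (X \leftrightarrow Y) = \lnot T = F
Y \to X = T \to F = F
\lnot \lnot (X \leftrightarrow Y) \to (Y \to X) = F \to F = T
\lnot (\lnot \lnot (X \leftrightarrow Y) \to (Y \to X)) = \lnot T = F
X \oplus \lnot (\lnot \lnot (X \leftrightarrow Y) \to (Y \to X)) = F \oplus F = F
(X \oplus Y) \oplus (X \oplus \lnot (\lnot \lnot (X \leftrightarrow Y) \to (Y \to X))) = T \oplus F = T
((X \oplus Y) \oplus (X \oplus \lnot (\lnot \lnot (X \leftrightarrow Y) \to (Y \to X)))) \leftrightarrow Y = T \leftrightarrow T = T
Y \oplus X = T \oplus F = T
\lnot (Y \oplus X) = \lnot T = F
X \to Y = F \to T = T
\lnot (Y \oplus X) \oplus (X \to Y) = F \oplus T = T
(((X \oplus Y) \oplus (X \oplus \lnot (\lnot \lnot (X \leftrightarrow Y) \to (Y \to X)))) \leftrightarrow Y) \to (\lnot (Y \oplus X) \oplus (X \to Y)) = T \to T = T
Y \oplus X = T \oplus F = T
(Y \oplus X) \land Y = T \land T = T
Y \lor ((Y \oplus X) \land Y) = T \lor T = T
\lnot (Y \lor ((Y \oplus X) \land Y)) = \lnot T = F
((((X \oplus Y) \oplus (X \oplus \lnot (\lnot \lnot (X \leftrightarrow Y) \to (Y \to X)))) \leftrightarrow Y) \to (\lnot (Y \oplus X) \oplus (X \to Y))) \leftrightarrow \lnot (Y \lor ((Y \oplus X) \land Y)) = T \leftrightarrow F = F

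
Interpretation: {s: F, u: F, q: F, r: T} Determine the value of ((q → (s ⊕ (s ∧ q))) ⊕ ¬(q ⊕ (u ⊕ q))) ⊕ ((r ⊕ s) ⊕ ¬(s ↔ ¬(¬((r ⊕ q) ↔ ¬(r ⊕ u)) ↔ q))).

s ∧ q = F ∧ F = F
s ⊕ (s ∧ q) = F ⊕ F = F
q → (s ⊕ (s ∧ q)) = F → F = T
u ⊕ q = F ⊕ F = F
q ⊕ (u ⊕ q) = F ⊕ F = F
¬(q ⊕ (u ⊕ q)) = ¬F = T
(q → (s ⊕ (s ∧ q))) ⊕ ¬(q ⊕ (u ⊕ q)) = T ⊕ T = F
r ⊕ s = T ⊕ F = T
r ⊕ q = T ⊕ F = T
r ⊕ u = T ⊕ F = T
¬(r ⊕ u) = ¬T = F
(r ⊕ q) ↔ ¬(r ⊕ u) = T ↔ F = F
¬((r ⊕ q) ↔ ¬(r ⊕ u)) = ¬F = T
¬((r ⊕ q) ↔ ¬(r ⊕ u)) ↔ q = T ↔ F = F
¬(¬((r ⊕ q) ↔ ¬(r ⊕ u)) ↔ q) = ¬F = T
s ↔ ¬(¬((r ⊕ q) ↔ ¬(r ⊕ u)) ↔ q) = F ↔ T = F
¬(s ↔ ¬(¬((r ⊕ q) ↔ ¬(r ⊕ u)) ↔ q)) = ¬F = T
(r ⊕ s) ⊕ ¬(s ↔ ¬(¬((r ⊕ q) ↔ ¬(r ⊕ u)) ↔ q)) = T ⊕ T = F
((q → (s ⊕ (s ∧ q))) ⊕ ¬(q ⊕ (u ⊕ q))) ⊕ ((r ⊕ s) ⊕ ¬(s ↔ ¬(¬((r ⊕ q) ↔ ¬(r ⊕ u)) ↔ q))) = F ⊕ F = F

F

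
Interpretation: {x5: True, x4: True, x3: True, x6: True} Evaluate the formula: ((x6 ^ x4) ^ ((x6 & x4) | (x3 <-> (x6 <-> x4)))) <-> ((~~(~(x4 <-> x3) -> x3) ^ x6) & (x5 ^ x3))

x6 ^ x4 = True ^ True = False
x6 & x4 = True & True = True
x6 <-> x4 = True <-> True = True
x3 <-> (x6 <-> x4) = True <-> True = True
(x6 & x4) | (x3 <-> (x6 <-> x4)) = True | True = True
(x6 ^ x4) ^ ((x6 & x4) | (x3 <-> (x6 <-> x4))) = False ^ True = True
x4 <-> x3 = True <-> True = True
~(x4 <-> x3) = ~True = False
~(x4 <-> x3) -> x3 = False -> True = True
~(~(x4 <-> x3) -> x3) = ~True = False
~~(~(x4 <-> x3) -> x3) = ~False = True
~~(~(x4 <-> x3) -> x3) ^ x6 = True ^ True = False
x5 ^ x3 = True ^ True = False
(~~(~(x4 <-> x3) -> x3) ^ x6) & (x5 ^ x3) = False & False = False
((x6 ^ x4) ^ ((x6 & x4) | (x3 <-> (x6 <-> x4)))) <-> ((~~(~(x4 <-> x3) -> x3) ^ x6) & (x5 ^ x3)) = True <-> False = False

False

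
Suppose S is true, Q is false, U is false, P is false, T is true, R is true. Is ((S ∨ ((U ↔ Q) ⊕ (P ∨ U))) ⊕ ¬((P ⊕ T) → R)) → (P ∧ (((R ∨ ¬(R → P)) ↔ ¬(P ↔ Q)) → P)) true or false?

False

U ↔ Q = False ↔ False = True
P ∨ U = False ∨ False = False
(U ↔ Q) ⊕ (P ∨ U) = True ⊕ False = True
S ∨ ((U ↔ Q) ⊕ (P ∨ U)) = True ∨ True = True
P ⊕ T = False ⊕ True = True
(P ⊕ T) → R = True → True = True
¬((P ⊕ T) → R) = ¬True = False
(S ∨ ((U ↔ Q) ⊕ (P ∨ U))) ⊕ ¬((P ⊕ T) → R) = True ⊕ False = True
R → P = True → False = False
¬(R → P) = ¬False = True
R ∨ ¬(R → P) = True ∨ True = True
P ↔ Q = False ↔ False = True
¬(P ↔ Q) = ¬True = False
(R ∨ ¬(R → P)) ↔ ¬(P ↔ Q) = True ↔ False = False
((R ∨ ¬(R → P)) ↔ ¬(P ↔ Q)) → P = False → False = True
P ∧ (((R ∨ ¬(R → P)) ↔ ¬(P ↔ Q)) → P) = False ∧ True = False
((S ∨ ((U ↔ Q) ⊕ (P ∨ U))) ⊕ ¬((P ⊕ T) → R)) → (P ∧ (((R ∨ ¬(R → P)) ↔ ¬(P ↔ Q)) → P)) = True → False = False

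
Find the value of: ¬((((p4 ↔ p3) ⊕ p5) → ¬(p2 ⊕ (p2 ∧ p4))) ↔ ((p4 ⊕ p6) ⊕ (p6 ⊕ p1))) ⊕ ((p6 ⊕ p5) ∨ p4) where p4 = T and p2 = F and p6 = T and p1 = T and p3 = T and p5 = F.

F

p4 ↔ p3 = T ↔ T = T
(p4 ↔ p3) ⊕ p5 = T ⊕ F = T
p2 ∧ p4 = F ∧ T = F
p2 ⊕ (p2 ∧ p4) = F ⊕ F = F
¬(p2 ⊕ (p2 ∧ p4)) = ¬F = T
((p4 ↔ p3) ⊕ p5) → ¬(p2 ⊕ (p2 ∧ p4)) = T → T = T
p4 ⊕ p6 = T ⊕ T = F
p6 ⊕ p1 = T ⊕ T = F
(p4 ⊕ p6) ⊕ (p6 ⊕ p1) = F ⊕ F = F
(((p4 ↔ p3) ⊕ p5) → ¬(p2 ⊕ (p2 ∧ p4))) ↔ ((p4 ⊕ p6) ⊕ (p6 ⊕ p1)) = T ↔ F = F
¬((((p4 ↔ p3) ⊕ p5) → ¬(p2 ⊕ (p2 ∧ p4))) ↔ ((p4 ⊕ p6) ⊕ (p6 ⊕ p1))) = ¬F = T
p6 ⊕ p5 = T ⊕ F = T
(p6 ⊕ p5) ∨ p4 = T ∨ T = T
¬((((p4 ↔ p3) ⊕ p5) → ¬(p2 ⊕ (p2 ∧ p4))) ↔ ((p4 ⊕ p6) ⊕ (p6 ⊕ p1))) ⊕ ((p6 ⊕ p5) ∨ p4) = T ⊕ T = F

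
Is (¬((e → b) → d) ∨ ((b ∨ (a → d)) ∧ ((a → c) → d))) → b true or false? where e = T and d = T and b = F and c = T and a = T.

e → b = T → F = F
(e → b) → d = F → T = T
¬((e → b) → d) = ¬T = F
a → d = T → T = T
b ∨ (a → d) = F ∨ T = T
a → c = T → T = T
(a → c) → d = T → T = T
(b ∨ (a → d)) ∧ ((a → c) → d) = T ∧ T = T
¬((e → b) → d) ∨ ((b ∨ (a → d)) ∧ ((a → c) → d)) = F ∨ T = T
(¬((e → b) → d) ∨ ((b ∨ (a → d)) ∧ ((a → c) → d))) → b = T → F = F

F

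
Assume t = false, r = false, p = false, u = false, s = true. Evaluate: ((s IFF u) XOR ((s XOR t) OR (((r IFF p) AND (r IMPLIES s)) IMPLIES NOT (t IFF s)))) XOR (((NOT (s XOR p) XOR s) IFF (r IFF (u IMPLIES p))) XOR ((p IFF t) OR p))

false

Substituting t=false, r=false, p=false, u=false, s=true:
s IFF u = true IFF false = false
s XOR t = true XOR false = true
r IFF p = false IFF false = true
r IMPLIES s = false IMPLIES true = true
(r IFF p) AND (r IMPLIES s) = true AND true = true
t IFF s = false IFF true = false
NOT (t IFF s) = NOT false = true
((r IFF p) AND (r IMPLIES s)) IMPLIES NOT (t IFF s) = true IMPLIES true = true
(s XOR t) OR (((r IFF p) AND (r IMPLIES s)) IMPLIES NOT (t IFF s)) = true OR true = true
(s IFF u) XOR ((s XOR t) OR (((r IFF p) AND (r IMPLIES s)) IMPLIES NOT (t IFF s))) = false XOR true = true
s XOR p = true XOR false = true
NOT (s XOR p) = NOT true = false
NOT (s XOR p) XOR s = false XOR true = true
u IMPLIES p = false IMPLIES false = true
r IFF (u IMPLIES p) = false IFF true = false
(NOT (s XOR p) XOR s) IFF (r IFF (u IMPLIES p)) = true IFF false = false
p IFF t = false IFF false = true
(p IFF t) OR p = true OR false = true
((NOT (s XOR p) XOR s) IFF (r IFF (u IMPLIES p))) XOR ((p IFF t) OR p) = false XOR true = true
((s IFF u) XOR ((s XOR t) OR (((r IFF p) AND (r IMPLIES s)) IMPLIES NOT (t IFF s)))) XOR (((NOT (s XOR p) XOR s) IFF (r IFF (u IMPLIES p))) XOR ((p IFF t) OR p)) = true XOR true = false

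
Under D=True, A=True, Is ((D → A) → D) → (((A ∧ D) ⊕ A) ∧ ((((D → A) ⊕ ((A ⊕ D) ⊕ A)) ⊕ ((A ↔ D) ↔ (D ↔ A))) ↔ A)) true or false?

False

D → A = True → True = True
(D → A) → D = True → True = True
A ∧ D = True ∧ True = True
(A ∧ D) ⊕ A = True ⊕ True = False
D → A = True → True = True
A ⊕ D = True ⊕ True = False
(A ⊕ D) ⊕ A = False ⊕ True = True
(D → A) ⊕ ((A ⊕ D) ⊕ A) = True ⊕ True = False
A ↔ D = True ↔ True = True
D ↔ A = True ↔ True = True
(A ↔ D) ↔ (D ↔ A) = True ↔ True = True
((D → A) ⊕ ((A ⊕ D) ⊕ A)) ⊕ ((A ↔ D) ↔ (D ↔ A)) = False ⊕ True = True
(((D → A) ⊕ ((A ⊕ D) ⊕ A)) ⊕ ((A ↔ D) ↔ (D ↔ A))) ↔ A = True ↔ True = True
((A ∧ D) ⊕ A) ∧ ((((D → A) ⊕ ((A ⊕ D) ⊕ A)) ⊕ ((A ↔ D) ↔ (D ↔ A))) ↔ A) = False ∧ True = False
((D → A) → D) → (((A ∧ D) ⊕ A) ∧ ((((D → A) ⊕ ((A ⊕ D) ⊕ A)) ⊕ ((A ↔ D) ↔ (D ↔ A))) ↔ A)) = True → False = False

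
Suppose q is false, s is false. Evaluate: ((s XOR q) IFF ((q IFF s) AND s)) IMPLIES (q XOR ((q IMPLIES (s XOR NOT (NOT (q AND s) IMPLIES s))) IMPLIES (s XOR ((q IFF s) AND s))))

Substituting q=F, s=F:
s XOR q = F XOR F = F
q IFF s = F IFF F = T
(q IFF s) AND s = T AND F = F
(s XOR q) IFF ((q IFF s) AND s) = F IFF F = T
q AND s = F AND F = F
NOT (q AND s) = NOT F = T
NOT (q AND s) IMPLIES s = T IMPLIES F = F
NOT (NOT (q AND s) IMPLIES s) = NOT F = T
s XOR NOT (NOT (q AND s) IMPLIES s) = F XOR T = T
q IMPLIES (s XOR NOT (NOT (q AND s) IMPLIES s)) = F IMPLIES T = T
q IFF s = F IFF F = T
(q IFF s) AND s = T AND F = F
s XOR ((q IFF s) AND s) = F XOR F = F
(q IMPLIES (s XOR NOT (NOT (q AND s) IMPLIES s))) IMPLIES (s XOR ((q IFF s) AND s)) = T IMPLIES F = F
q XOR ((q IMPLIES (s XOR NOT (NOT (q AND s) IMPLIES s))) IMPLIES (s XOR ((q IFF s) AND s))) = F XOR F = F
((s XOR q) IFF ((q IFF s) AND s)) IMPLIES (q XOR ((q IMPLIES (s XOR NOT (NOT (q AND s) IMPLIES s))) IMPLIES (s XOR ((q IFF s) AND s)))) = T IMPLIES F = F

F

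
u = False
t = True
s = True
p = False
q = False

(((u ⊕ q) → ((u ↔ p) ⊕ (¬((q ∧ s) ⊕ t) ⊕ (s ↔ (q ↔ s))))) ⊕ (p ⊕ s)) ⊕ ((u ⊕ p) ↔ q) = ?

True

Substituting u=False, t=True, s=True, p=False, q=False:
u ⊕ q = False ⊕ False = False
u ↔ p = False ↔ False = True
q ∧ s = False ∧ True = False
(q ∧ s) ⊕ t = False ⊕ True = True
¬((q ∧ s) ⊕ t) = ¬True = False
q ↔ s = False ↔ True = False
s ↔ (q ↔ s) = True ↔ False = False
¬((q ∧ s) ⊕ t) ⊕ (s ↔ (q ↔ s)) = False ⊕ False = False
(u ↔ p) ⊕ (¬((q ∧ s) ⊕ t) ⊕ (s ↔ (q ↔ s))) = True ⊕ False = True
(u ⊕ q) → ((u ↔ p) ⊕ (¬((q ∧ s) ⊕ t) ⊕ (s ↔ (q ↔ s)))) = False → True = True
p ⊕ s = False ⊕ True = True
((u ⊕ q) → ((u ↔ p) ⊕ (¬((q ∧ s) ⊕ t) ⊕ (s ↔ (q ↔ s))))) ⊕ (p ⊕ s) = True ⊕ True = False
u ⊕ p = False ⊕ False = False
(u ⊕ p) ↔ q = False ↔ False = True
(((u ⊕ q) → ((u ↔ p) ⊕ (¬((q ∧ s) ⊕ t) ⊕ (s ↔ (q ↔ s))))) ⊕ (p ⊕ s)) ⊕ ((u ⊕ p) ↔ q) = False ⊕ True = True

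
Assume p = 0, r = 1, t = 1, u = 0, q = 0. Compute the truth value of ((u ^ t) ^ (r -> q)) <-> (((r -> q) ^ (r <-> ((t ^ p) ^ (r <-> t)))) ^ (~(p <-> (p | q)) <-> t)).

u ^ t = 0 ^ 1 = 1
r -> q = 1 -> 0 = 0
(u ^ t) ^ (r -> q) = 1 ^ 0 = 1
r -> q = 1 -> 0 = 0
t ^ p = 1 ^ 0 = 1
r <-> t = 1 <-> 1 = 1
(t ^ p) ^ (r <-> t) = 1 ^ 1 = 0
r <-> ((t ^ p) ^ (r <-> t)) = 1 <-> 0 = 0
(r -> q) ^ (r <-> ((t ^ p) ^ (r <-> t))) = 0 ^ 0 = 0
p | q = 0 | 0 = 0
p <-> (p | q) = 0 <-> 0 = 1
~(p <-> (p | q)) = ~1 = 0
~(p <-> (p | q)) <-> t = 0 <-> 1 = 0
((r -> q) ^ (r <-> ((t ^ p) ^ (r <-> t)))) ^ (~(p <-> (p | q)) <-> t) = 0 ^ 0 = 0
((u ^ t) ^ (r -> q)) <-> (((r -> q) ^ (r <-> ((t ^ p) ^ (r <-> t)))) ^ (~(p <-> (p | q)) <-> t)) = 1 <-> 0 = 0

0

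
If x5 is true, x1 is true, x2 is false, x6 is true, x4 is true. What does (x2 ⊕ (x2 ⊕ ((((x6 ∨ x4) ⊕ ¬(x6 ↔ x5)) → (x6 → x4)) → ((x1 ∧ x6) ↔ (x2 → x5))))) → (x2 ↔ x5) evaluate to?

F

Substituting x5=T, x1=T, x2=F, x6=T, x4=T:
x6 ∨ x4 = T ∨ T = T
x6 ↔ x5 = T ↔ T = T
¬(x6 ↔ x5) = ¬T = F
(x6 ∨ x4) ⊕ ¬(x6 ↔ x5) = T ⊕ F = T
x6 → x4 = T → T = T
((x6 ∨ x4) ⊕ ¬(x6 ↔ x5)) → (x6 → x4) = T → T = T
x1 ∧ x6 = T ∧ T = T
x2 → x5 = F → T = T
(x1 ∧ x6) ↔ (x2 → x5) = T ↔ T = T
(((x6 ∨ x4) ⊕ ¬(x6 ↔ x5)) → (x6 → x4)) → ((x1 ∧ x6) ↔ (x2 → x5)) = T → T = T
x2 ⊕ ((((x6 ∨ x4) ⊕ ¬(x6 ↔ x5)) → (x6 → x4)) → ((x1 ∧ x6) ↔ (x2 → x5))) = F ⊕ T = T
x2 ⊕ (x2 ⊕ ((((x6 ∨ x4) ⊕ ¬(x6 ↔ x5)) → (x6 → x4)) → ((x1 ∧ x6) ↔ (x2 → x5)))) = F ⊕ T = T
x2 ↔ x5 = F ↔ T = F
(x2 ⊕ (x2 ⊕ ((((x6 ∨ x4) ⊕ ¬(x6 ↔ x5)) → (x6 → x4)) → ((x1 ∧ x6) ↔ (x2 → x5))))) → (x2 ↔ x5) = T → F = F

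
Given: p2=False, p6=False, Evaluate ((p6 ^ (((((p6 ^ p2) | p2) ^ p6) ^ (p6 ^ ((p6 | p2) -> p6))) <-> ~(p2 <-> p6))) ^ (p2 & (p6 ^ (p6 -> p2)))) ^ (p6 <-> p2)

True

p6 ^ p2 = False ^ False = False
(p6 ^ p2) | p2 = False | False = False
((p6 ^ p2) | p2) ^ p6 = False ^ False = False
p6 | p2 = False | False = False
(p6 | p2) -> p6 = False -> False = True
p6 ^ ((p6 | p2) -> p6) = False ^ True = True
(((p6 ^ p2) | p2) ^ p6) ^ (p6 ^ ((p6 | p2) -> p6)) = False ^ True = True
p2 <-> p6 = False <-> False = True
~(p2 <-> p6) = ~True = False
((((p6 ^ p2) | p2) ^ p6) ^ (p6 ^ ((p6 | p2) -> p6))) <-> ~(p2 <-> p6) = True <-> False = False
p6 ^ (((((p6 ^ p2) | p2) ^ p6) ^ (p6 ^ ((p6 | p2) -> p6))) <-> ~(p2 <-> p6)) = False ^ False = False
p6 -> p2 = False -> False = True
p6 ^ (p6 -> p2) = False ^ True = True
p2 & (p6 ^ (p6 -> p2)) = False & True = False
(p6 ^ (((((p6 ^ p2) | p2) ^ p6) ^ (p6 ^ ((p6 | p2) -> p6))) <-> ~(p2 <-> p6))) ^ (p2 & (p6 ^ (p6 -> p2))) = False ^ False = False
p6 <-> p2 = False <-> False = True
((p6 ^ (((((p6 ^ p2) | p2) ^ p6) ^ (p6 ^ ((p6 | p2) -> p6))) <-> ~(p2 <-> p6))) ^ (p2 & (p6 ^ (p6 -> p2)))) ^ (p6 <-> p2) = False ^ True = True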